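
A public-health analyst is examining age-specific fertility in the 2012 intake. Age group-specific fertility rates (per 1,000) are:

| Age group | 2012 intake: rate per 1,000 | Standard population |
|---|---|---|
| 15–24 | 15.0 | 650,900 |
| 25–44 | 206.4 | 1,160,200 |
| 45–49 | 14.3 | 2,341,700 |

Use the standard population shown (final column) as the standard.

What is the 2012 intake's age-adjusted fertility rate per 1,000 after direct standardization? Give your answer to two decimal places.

68.08

Standard total = 4,152,800; weights = 0.1567, 0.2794, 0.5639.
Standardized rate: 0.1567×15.0 + 0.2794×206.4 + 0.5639×14.3 = 68.0782 per 1,000.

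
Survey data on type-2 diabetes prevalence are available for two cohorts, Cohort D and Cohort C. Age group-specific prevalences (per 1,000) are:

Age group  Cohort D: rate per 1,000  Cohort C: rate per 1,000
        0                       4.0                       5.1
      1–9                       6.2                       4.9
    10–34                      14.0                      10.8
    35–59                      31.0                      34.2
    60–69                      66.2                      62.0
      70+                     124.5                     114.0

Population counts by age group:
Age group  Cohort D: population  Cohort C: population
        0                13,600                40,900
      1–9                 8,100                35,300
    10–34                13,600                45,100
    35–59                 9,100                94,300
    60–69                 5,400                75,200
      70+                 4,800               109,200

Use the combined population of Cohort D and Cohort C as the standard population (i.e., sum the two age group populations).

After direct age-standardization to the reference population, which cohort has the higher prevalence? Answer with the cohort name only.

Cohort D

Combined standard total = 454,600; weights = 0.1199, 0.0955, 0.1291, 0.2275, 0.1773, 0.2508.
Cohort D: 0.1199×4.0 + 0.0955×6.2 + 0.1291×14.0 + 0.2275×31.0 + 0.1773×66.2 + 0.2508×124.5 = 52.8883 per 1,000.
Cohort C: 0.1199×5.1 + 0.0955×4.9 + 0.1291×10.8 + 0.2275×34.2 + 0.1773×62.0 + 0.2508×114.0 = 49.8329 per 1,000.
The crude rates (28.06 vs 53.01) would put Cohort C higher, but that reflects its age composition; once standardized to a common age structure, Cohort D has the higher underlying rate.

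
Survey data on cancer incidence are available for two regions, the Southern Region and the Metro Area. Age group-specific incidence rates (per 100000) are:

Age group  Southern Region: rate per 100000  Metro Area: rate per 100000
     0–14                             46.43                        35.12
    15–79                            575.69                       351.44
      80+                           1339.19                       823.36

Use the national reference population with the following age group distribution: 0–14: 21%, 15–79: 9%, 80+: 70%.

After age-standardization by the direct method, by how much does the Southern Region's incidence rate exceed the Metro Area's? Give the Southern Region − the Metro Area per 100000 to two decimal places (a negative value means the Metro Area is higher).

383.64

Standard weights: 0.21, 0.09, 0.70.
The Southern Region: 0.2100×46.43 + 0.0900×575.69 + 0.7000×1339.19 = 998.9954 per 100000.
The Metro Area: 0.2100×35.12 + 0.0900×351.44 + 0.7000×823.36 = 615.3568 per 100000.
Difference = 998.9954 − 615.3568 = 383.6386.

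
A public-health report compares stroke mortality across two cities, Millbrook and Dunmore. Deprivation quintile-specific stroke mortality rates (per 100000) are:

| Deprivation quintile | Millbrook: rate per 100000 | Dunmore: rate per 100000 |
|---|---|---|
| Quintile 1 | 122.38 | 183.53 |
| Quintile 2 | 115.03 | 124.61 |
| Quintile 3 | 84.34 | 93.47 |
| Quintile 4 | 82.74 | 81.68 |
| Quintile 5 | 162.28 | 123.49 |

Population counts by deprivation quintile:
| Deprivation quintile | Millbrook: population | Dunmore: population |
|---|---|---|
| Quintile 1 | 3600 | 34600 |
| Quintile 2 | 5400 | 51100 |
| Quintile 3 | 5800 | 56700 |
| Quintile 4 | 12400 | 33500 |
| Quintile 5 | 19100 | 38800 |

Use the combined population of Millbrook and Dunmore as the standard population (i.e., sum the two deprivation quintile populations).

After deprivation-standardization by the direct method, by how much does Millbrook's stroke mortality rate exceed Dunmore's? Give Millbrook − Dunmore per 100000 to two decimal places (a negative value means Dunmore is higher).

-4.42

Combined standard total = 261000; weights = 0.1464, 0.2165, 0.2395, 0.1759, 0.2218.
Millbrook: 0.1464×122.38 + 0.2165×115.03 + 0.2395×84.34 + 0.1759×82.74 + 0.2218×162.28 = 113.5599 per 100000.
Dunmore: 0.1464×183.53 + 0.2165×124.61 + 0.2395×93.47 + 0.1759×81.68 + 0.2218×123.49 = 117.9784 per 100000.
Difference = 113.5599 − 117.9784 = -4.4185.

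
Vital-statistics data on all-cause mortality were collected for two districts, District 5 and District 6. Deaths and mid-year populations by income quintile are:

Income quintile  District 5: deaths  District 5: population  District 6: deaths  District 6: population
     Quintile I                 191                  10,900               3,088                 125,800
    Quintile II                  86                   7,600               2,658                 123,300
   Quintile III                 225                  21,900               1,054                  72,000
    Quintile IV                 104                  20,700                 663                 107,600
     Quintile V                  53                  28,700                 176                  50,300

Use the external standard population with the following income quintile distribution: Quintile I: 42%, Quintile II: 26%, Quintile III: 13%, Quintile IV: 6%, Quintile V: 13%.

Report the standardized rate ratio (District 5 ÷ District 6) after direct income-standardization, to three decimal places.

Income-specific rates per 100,000 for District 5: 1752.29, 1131.58, 1027.40, 502.42, 184.67.
For District 6: 2454.69, 2155.72, 1463.89, 616.17, 349.90.
Standard weights: 0.42, 0.26, 0.13, 0.06, 0.13.
District 5: 0.4200×1752.29 + 0.2600×1131.58 + 0.1300×1027.40 + 0.0600×502.42 + 0.1300×184.67 = 1217.8874 per 100,000.
District 6: 0.4200×2454.69 + 0.2600×2155.72 + 0.1300×1463.89 + 0.0600×616.17 + 0.1300×349.90 = 1864.2193 per 100,000.
Ratio = 1217.8874 ÷ 1864.2193 = 0.65330.

0.653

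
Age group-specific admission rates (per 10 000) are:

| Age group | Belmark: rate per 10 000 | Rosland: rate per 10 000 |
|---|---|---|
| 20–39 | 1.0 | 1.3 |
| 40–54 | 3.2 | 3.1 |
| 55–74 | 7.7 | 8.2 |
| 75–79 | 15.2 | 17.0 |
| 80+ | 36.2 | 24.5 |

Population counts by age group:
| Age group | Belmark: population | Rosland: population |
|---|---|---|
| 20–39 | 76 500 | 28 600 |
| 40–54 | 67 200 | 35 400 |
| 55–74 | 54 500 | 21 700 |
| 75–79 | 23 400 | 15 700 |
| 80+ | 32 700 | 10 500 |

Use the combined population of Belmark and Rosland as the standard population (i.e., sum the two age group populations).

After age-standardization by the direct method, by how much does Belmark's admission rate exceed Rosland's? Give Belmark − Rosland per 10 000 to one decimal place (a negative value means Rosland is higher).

1.0

Combined standard total = 366 200; weights = 0.2870, 0.2802, 0.2081, 0.1068, 0.1180.
Belmark: 0.2870×1.0 + 0.2802×3.2 + 0.2081×7.7 + 0.1068×15.2 + 0.1180×36.2 = 8.6792 per 10 000.
Rosland: 0.2870×1.3 + 0.2802×3.1 + 0.2081×8.2 + 0.1068×17.0 + 0.1180×24.5 = 7.6533 per 10 000.
Difference = 8.6792 − 7.6533 = 1.0259.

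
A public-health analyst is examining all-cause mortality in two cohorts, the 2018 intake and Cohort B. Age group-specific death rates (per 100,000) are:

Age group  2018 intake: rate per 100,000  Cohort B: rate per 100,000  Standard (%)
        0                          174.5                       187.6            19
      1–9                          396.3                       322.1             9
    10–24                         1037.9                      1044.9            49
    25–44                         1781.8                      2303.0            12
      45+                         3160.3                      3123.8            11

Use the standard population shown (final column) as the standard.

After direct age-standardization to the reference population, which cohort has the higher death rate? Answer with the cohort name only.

Cohort B

Standard weights: 0.19, 0.09, 0.49, 0.12, 0.11.
The 2018 intake: 0.1900×174.5 + 0.0900×396.3 + 0.4900×1037.9 + 0.1200×1781.8 + 0.1100×3160.3 = 1138.8420 per 100,000.
Cohort B: 0.1900×187.6 + 0.0900×322.1 + 0.4900×1044.9 + 0.1200×2303.0 + 0.1100×3123.8 = 1196.6120 per 100,000.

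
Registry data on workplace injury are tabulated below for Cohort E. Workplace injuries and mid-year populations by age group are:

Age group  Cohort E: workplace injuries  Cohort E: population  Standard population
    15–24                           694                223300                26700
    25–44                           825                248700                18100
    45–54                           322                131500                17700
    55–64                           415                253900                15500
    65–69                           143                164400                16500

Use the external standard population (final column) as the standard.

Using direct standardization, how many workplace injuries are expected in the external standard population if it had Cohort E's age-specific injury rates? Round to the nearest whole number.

Age-specific rates per 10000 for Cohort E: 31.08, 33.17, 24.49, 16.35, 8.70.
Expected workplace injuries = Σ (standard pop × age-specific rate ÷ 10000)
= 26700×31.08/10000 + 18100×33.17/10000 + 17700×24.49/10000 + 15500×16.35/10000 + 16500×8.70/10000
= 82.98 + 60.04 + 43.34 + 25.33 + 14.35 = 226.05.

226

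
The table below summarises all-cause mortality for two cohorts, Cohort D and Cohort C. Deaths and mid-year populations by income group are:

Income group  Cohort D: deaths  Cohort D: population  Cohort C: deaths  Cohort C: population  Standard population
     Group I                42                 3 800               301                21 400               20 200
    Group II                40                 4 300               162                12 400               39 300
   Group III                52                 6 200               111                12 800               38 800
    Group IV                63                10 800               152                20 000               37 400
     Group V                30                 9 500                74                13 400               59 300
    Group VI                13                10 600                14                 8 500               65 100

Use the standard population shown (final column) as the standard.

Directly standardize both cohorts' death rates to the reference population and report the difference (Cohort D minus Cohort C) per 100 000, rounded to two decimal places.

Income-specific rates per 100 000 for Cohort D: 1105.26, 930.23, 838.71, 583.33, 315.79, 122.64.
For Cohort C: 1406.54, 1306.45, 867.19, 760.00, 552.24, 164.71.
Standard total = 260 100; weights = 0.0777, 0.1511, 0.1492, 0.1438, 0.2280, 0.2503.
Cohort D: 0.0777×1105.26 + 0.1511×930.23 + 0.1492×838.71 + 0.1438×583.33 + 0.2280×315.79 + 0.2503×122.64 = 538.0751 per 100 000.
Cohort C: 0.0777×1406.54 + 0.1511×1306.45 + 0.1492×867.19 + 0.1438×760.00 + 0.2280×552.24 + 0.2503×164.71 = 712.4056 per 100 000.
Difference = 538.0751 − 712.4056 = -174.3305.

-174.33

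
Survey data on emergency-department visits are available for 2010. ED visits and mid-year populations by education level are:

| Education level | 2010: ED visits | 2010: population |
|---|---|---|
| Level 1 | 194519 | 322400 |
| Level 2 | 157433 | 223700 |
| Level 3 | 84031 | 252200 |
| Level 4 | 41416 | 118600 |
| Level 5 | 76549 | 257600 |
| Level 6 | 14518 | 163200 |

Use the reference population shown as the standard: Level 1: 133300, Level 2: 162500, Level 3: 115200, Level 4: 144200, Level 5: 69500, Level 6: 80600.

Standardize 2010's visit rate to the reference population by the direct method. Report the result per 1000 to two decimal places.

441.44

Education-specific rates per 1000 for 2010: 603.347, 703.768, 333.192, 349.207, 297.162, 88.958.
Standard total = 705300; weights = 0.1890, 0.2304, 0.1633, 0.2045, 0.0985, 0.1143.
Standardized rate: 0.1890×603.347 + 0.2304×703.768 + 0.1633×333.192 + 0.2045×349.207 + 0.0985×297.162 + 0.1143×88.958 = 441.4444 per 1000.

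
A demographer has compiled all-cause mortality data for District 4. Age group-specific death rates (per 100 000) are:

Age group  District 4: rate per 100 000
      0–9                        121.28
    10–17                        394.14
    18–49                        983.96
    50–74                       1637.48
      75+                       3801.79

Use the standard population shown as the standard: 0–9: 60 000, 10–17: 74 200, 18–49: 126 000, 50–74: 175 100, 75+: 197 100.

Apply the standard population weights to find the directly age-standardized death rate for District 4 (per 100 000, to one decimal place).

1892.1

Standard total = 632 400; weights = 0.0949, 0.1173, 0.1992, 0.2769, 0.3117.
Standardized rate: 0.0949×121.28 + 0.1173×394.14 + 0.1992×983.96 + 0.2769×1637.48 + 0.3117×3801.79 = 1892.0881 per 100 000.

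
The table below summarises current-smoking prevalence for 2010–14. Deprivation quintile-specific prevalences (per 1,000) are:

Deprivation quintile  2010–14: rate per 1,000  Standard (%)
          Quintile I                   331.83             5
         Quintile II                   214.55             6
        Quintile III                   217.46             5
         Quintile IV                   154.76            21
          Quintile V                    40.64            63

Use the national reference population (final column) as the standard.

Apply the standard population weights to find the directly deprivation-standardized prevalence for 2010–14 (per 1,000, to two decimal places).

Standard weights: 0.05, 0.06, 0.05, 0.21, 0.63.
Standardized rate: 0.0500×331.83 + 0.0600×214.55 + 0.0500×217.46 + 0.2100×154.76 + 0.6300×40.64 = 98.4403 per 1,000.

98.44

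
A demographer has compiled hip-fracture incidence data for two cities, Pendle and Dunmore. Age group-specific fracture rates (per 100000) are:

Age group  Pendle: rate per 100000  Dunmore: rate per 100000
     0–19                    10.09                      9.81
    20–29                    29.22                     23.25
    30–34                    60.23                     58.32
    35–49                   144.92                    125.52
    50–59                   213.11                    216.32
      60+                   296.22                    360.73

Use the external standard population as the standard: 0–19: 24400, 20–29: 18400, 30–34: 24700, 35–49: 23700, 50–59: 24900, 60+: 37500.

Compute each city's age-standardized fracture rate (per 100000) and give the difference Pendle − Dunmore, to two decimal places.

Standard total = 153600; weights = 0.1589, 0.1198, 0.1608, 0.1543, 0.1621, 0.2441.
Pendle: 0.1589×10.09 + 0.1198×29.22 + 0.1608×60.23 + 0.1543×144.92 + 0.1621×213.11 + 0.2441×296.22 = 144.0157 per 100000.
Dunmore: 0.1589×9.81 + 0.1198×23.25 + 0.1608×58.32 + 0.1543×125.52 + 0.1621×216.32 + 0.2441×360.73 = 156.2255 per 100000.
Difference = 144.0157 − 156.2255 = -12.2097.

-12.21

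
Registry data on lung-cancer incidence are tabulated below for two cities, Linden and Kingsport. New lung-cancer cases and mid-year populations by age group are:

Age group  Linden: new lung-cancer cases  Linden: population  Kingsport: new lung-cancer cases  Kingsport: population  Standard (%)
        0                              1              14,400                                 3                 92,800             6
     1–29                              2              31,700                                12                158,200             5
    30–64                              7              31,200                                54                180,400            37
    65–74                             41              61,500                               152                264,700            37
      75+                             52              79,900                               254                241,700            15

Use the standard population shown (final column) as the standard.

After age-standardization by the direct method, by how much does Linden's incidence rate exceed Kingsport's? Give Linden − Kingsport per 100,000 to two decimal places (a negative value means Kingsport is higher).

-5.20

Age-specific rates per 100,000 for Linden: 6.94, 6.31, 22.44, 66.67, 65.08.
For Kingsport: 3.23, 7.59, 29.93, 57.42, 105.09.
Standard weights: 0.06, 0.05, 0.37, 0.37, 0.15.
Linden: 0.0600×6.94 + 0.0500×6.31 + 0.3700×22.44 + 0.3700×66.67 + 0.1500×65.08 = 43.4623 per 100,000.
Kingsport: 0.0600×3.23 + 0.0500×7.59 + 0.3700×29.93 + 0.3700×57.42 + 0.1500×105.09 = 48.6587 per 100,000.
Difference = 43.4623 − 48.6587 = -5.1964.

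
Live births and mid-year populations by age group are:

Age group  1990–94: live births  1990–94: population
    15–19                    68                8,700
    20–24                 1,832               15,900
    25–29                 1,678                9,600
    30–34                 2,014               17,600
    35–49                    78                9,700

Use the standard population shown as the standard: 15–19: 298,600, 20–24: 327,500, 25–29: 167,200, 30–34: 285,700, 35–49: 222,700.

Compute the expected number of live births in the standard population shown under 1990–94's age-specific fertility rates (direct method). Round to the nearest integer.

103778

Age-specific rates per 1,000 for 1990–94: 7.816, 115.220, 174.792, 114.432, 8.041.
Expected live births = Σ (standard pop × age-specific rate ÷ 1,000)
= 298,600×7.816/1,000 + 327,500×115.220/1,000 + 167,200×174.792/1,000 + 285,700×114.432/1,000 + 222,700×8.041/1,000
= 2333.89 + 37734.59 + 29225.17 + 32693.17 + 1790.78 = 103777.60.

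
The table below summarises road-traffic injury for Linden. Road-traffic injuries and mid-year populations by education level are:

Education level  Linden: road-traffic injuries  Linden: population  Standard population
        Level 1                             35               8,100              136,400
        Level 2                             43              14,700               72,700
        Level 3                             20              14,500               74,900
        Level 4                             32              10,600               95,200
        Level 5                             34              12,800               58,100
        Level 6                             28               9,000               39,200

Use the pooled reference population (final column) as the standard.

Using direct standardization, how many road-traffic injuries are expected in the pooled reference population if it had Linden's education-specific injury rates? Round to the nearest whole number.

Education-specific rates per 100,000 for Linden: 432.10, 292.52, 137.93, 301.89, 265.62, 311.11.
Expected road-traffic injuries = Σ (standard pop × education-specific rate ÷ 100,000)
= 136,400×432.10/100,000 + 72,700×292.52/100,000 + 74,900×137.93/100,000 + 95,200×301.89/100,000 + 58,100×265.62/100,000 + 39,200×311.11/100,000
= 589.38 + 212.66 + 103.31 + 287.40 + 154.33 + 121.96 = 1469.03.

1469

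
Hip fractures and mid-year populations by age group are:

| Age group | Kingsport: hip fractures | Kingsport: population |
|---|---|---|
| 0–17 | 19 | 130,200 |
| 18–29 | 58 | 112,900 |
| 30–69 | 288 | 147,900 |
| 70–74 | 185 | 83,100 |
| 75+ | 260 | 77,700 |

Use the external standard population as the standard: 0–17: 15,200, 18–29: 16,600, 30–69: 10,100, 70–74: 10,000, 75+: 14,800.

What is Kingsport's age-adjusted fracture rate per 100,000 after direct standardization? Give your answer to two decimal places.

153.22

Age-specific rates per 100,000 for Kingsport: 14.59, 51.37, 194.73, 222.62, 334.62.
Standard total = 66,700; weights = 0.2279, 0.2489, 0.1514, 0.1499, 0.2219.
Standardized rate: 0.2279×14.59 + 0.2489×51.37 + 0.1514×194.73 + 0.1499×222.62 + 0.2219×334.62 = 153.2227 per 100,000.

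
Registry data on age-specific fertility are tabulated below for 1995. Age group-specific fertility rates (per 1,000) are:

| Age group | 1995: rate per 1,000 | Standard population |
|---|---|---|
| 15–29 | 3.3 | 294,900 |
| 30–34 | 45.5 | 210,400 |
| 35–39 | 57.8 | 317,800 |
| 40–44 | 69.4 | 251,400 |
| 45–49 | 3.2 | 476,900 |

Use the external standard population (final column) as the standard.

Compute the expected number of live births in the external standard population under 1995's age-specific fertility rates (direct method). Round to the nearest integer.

Expected live births = Σ (standard pop × age-specific rate ÷ 1,000)
= 294,900×3.3/1,000 + 210,400×45.5/1,000 + 317,800×57.8/1,000 + 251,400×69.4/1,000 + 476,900×3.2/1,000
= 973.17 + 9573.20 + 18368.84 + 17447.16 + 1526.08 = 47888.45.

47888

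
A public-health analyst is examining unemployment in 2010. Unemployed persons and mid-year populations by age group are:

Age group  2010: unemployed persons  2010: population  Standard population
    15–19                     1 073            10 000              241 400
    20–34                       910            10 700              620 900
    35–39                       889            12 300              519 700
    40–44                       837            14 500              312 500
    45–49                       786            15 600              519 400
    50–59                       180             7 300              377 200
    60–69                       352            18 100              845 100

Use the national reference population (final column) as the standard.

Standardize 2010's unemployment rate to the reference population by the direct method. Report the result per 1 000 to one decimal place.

Age-specific rates per 1 000 for 2010: 107.300, 85.047, 72.276, 57.724, 50.385, 24.658, 19.448.
Standard total = 3 436 200; weights = 0.0703, 0.1807, 0.1512, 0.0909, 0.1512, 0.1098, 0.2459.
Standardized rate: 0.0703×107.300 + 0.1807×85.047 + 0.1512×72.276 + 0.0909×57.724 + 0.1512×50.385 + 0.1098×24.658 + 0.2459×19.448 = 54.1919 per 1 000.

54.2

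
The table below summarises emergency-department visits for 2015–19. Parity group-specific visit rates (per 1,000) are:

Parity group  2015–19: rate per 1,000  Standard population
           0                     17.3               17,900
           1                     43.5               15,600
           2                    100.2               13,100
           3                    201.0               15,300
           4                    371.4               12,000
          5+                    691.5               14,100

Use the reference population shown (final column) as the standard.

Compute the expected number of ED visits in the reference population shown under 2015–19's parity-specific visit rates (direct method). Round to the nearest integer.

Expected ED visits = Σ (standard pop × parity-specific rate ÷ 1,000)
= 17,900×17.3/1,000 + 15,600×43.5/1,000 + 13,100×100.2/1,000 + 15,300×201.0/1,000 + 12,000×371.4/1,000 + 14,100×691.5/1,000
= 309.67 + 678.60 + 1312.62 + 3075.30 + 4456.80 + 9750.15 = 19583.14.

19583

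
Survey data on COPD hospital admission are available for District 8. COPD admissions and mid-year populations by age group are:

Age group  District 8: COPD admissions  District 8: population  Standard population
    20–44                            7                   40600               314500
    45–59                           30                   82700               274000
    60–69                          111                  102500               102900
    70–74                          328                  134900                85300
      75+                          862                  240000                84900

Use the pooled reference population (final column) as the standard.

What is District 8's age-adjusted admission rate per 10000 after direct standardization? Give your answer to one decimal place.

9.0

Age-specific rates per 10000 for District 8: 1.72, 3.63, 10.83, 24.31, 35.92.
Standard total = 861600; weights = 0.3650, 0.3180, 0.1194, 0.0990, 0.0985.
Standardized rate: 0.3650×1.72 + 0.3180×3.63 + 0.1194×10.83 + 0.0990×24.31 + 0.0985×35.92 = 9.0226 per 10000.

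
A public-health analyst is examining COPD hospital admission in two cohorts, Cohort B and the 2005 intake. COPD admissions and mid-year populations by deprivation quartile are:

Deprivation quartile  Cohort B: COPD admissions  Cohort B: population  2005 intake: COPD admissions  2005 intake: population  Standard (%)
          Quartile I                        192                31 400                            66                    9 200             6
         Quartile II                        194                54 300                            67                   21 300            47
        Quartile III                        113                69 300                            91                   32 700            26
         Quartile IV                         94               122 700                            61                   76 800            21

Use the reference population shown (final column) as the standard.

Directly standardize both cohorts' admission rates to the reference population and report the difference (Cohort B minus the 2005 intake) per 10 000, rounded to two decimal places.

Deprivation-specific rates per 10 000 for Cohort B: 61.15, 35.73, 16.31, 7.66.
For the 2005 intake: 71.74, 31.46, 27.83, 7.94.
Standard weights: 0.06, 0.47, 0.26, 0.21.
Cohort B: 0.0600×61.15 + 0.4700×35.73 + 0.2600×16.31 + 0.2100×7.66 = 26.3090 per 10 000.
The 2005 intake: 0.0600×71.74 + 0.4700×31.46 + 0.2600×27.83 + 0.2100×7.94 = 27.9918 per 10 000.
Difference = 26.3090 − 27.9918 = -1.6828.

-1.68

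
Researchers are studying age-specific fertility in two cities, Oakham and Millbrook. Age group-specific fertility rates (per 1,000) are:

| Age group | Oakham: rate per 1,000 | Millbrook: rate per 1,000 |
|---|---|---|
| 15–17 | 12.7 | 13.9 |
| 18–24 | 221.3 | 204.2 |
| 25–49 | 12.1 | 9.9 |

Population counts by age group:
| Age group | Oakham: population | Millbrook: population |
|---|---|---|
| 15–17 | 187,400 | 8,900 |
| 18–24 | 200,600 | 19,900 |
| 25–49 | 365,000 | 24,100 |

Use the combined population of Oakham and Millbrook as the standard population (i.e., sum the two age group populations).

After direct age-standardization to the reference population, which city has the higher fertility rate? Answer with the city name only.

Oakham

Combined standard total = 805,900; weights = 0.2436, 0.2736, 0.4828.
Oakham: 0.2436×12.7 + 0.2736×221.3 + 0.4828×12.1 = 69.4848 per 1,000.
Millbrook: 0.2436×13.9 + 0.2736×204.2 + 0.4828×9.9 = 64.0362 per 1,000.
The crude rates (67.98 vs 83.67) would put Millbrook higher, but that reflects its age composition; once standardized to a common age structure, Oakham has the higher underlying rate.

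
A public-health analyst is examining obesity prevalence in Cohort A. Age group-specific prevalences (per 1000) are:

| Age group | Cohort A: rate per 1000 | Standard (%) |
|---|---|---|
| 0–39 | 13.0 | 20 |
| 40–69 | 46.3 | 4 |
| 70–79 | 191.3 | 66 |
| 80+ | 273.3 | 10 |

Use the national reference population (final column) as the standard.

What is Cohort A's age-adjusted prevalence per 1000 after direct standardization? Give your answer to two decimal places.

158.04

Standard weights: 0.20, 0.04, 0.66, 0.10.
Standardized rate: 0.2000×13.0 + 0.0400×46.3 + 0.6600×191.3 + 0.1000×273.3 = 158.0400 per 1000.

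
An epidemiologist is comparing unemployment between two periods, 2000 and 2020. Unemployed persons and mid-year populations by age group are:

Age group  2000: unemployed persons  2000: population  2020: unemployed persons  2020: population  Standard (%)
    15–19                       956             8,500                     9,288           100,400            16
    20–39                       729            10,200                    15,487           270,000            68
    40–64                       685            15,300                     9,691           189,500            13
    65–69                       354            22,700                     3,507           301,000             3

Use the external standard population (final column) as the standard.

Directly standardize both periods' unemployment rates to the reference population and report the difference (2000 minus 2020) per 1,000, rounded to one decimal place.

12.1

Age-specific rates per 1,000 for 2000: 112.471, 71.471, 44.771, 15.595.
For 2020: 92.510, 57.359, 51.140, 11.651.
Standard weights: 0.16, 0.68, 0.13, 0.03.
2000: 0.1600×112.471 + 0.6800×71.471 + 0.1300×44.771 + 0.0300×15.595 = 72.8834 per 1,000.
2020: 0.1600×92.510 + 0.6800×57.359 + 0.1300×51.140 + 0.0300×11.651 = 60.8036 per 1,000.
Difference = 72.8834 − 60.8036 = 12.0798.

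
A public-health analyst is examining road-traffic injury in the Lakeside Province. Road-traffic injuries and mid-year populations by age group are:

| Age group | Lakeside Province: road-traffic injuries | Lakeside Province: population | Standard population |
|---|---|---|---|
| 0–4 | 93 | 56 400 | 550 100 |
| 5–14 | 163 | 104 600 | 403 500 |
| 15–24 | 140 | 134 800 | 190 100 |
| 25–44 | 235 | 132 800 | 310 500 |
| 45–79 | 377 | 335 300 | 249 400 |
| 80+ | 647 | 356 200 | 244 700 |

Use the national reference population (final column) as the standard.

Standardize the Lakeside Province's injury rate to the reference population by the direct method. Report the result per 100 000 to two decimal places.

154.37

Age-specific rates per 100 000 for the Lakeside Province: 164.89, 155.83, 103.86, 176.96, 112.44, 181.64.
Standard total = 1 948 300; weights = 0.2823, 0.2071, 0.0976, 0.1594, 0.1280, 0.1256.
Standardized rate: 0.2823×164.89 + 0.2071×155.83 + 0.0976×103.86 + 0.1594×176.96 + 0.1280×112.44 + 0.1256×181.64 = 154.3724 per 100 000.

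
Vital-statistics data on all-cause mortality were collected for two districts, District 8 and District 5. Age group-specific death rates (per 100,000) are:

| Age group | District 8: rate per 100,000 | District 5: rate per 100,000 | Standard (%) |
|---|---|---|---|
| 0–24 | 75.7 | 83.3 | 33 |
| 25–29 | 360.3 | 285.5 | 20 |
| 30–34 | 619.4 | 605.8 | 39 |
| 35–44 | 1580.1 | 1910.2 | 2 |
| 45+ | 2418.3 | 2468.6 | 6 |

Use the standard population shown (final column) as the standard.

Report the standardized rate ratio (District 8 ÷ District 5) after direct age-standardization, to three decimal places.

1.016

Standard weights: 0.33, 0.20, 0.39, 0.02, 0.06.
District 8: 0.3300×75.7 + 0.2000×360.3 + 0.3900×619.4 + 0.0200×1580.1 + 0.0600×2418.3 = 515.3070 per 100,000.
District 5: 0.3300×83.3 + 0.2000×285.5 + 0.3900×605.8 + 0.0200×1910.2 + 0.0600×2468.6 = 507.1710 per 100,000.
Ratio = 515.3070 ÷ 507.1710 = 1.01604.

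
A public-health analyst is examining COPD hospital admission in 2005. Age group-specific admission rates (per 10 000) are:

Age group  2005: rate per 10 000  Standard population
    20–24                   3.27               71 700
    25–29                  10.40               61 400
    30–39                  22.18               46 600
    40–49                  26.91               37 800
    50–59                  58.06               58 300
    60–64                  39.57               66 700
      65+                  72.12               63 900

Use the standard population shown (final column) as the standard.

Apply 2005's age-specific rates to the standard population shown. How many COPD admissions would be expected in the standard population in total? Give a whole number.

1356

Expected COPD admissions = Σ (standard pop × age-specific rate ÷ 10 000)
= 71 700×3.27/10 000 + 61 400×10.40/10 000 + 46 600×22.18/10 000 + 37 800×26.91/10 000 + 58 300×58.06/10 000 + 66 700×39.57/10 000 + 63 900×72.12/10 000
= 23.45 + 63.86 + 103.36 + 101.72 + 338.49 + 263.93 + 460.85 = 1355.65.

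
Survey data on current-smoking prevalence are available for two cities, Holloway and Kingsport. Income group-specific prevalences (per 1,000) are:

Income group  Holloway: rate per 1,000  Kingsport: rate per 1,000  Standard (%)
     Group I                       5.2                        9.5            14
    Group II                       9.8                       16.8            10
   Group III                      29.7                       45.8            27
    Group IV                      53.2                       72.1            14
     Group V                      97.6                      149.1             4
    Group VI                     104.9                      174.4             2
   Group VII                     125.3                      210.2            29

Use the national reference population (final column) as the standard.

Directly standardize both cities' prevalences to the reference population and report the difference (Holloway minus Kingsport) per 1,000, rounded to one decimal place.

-36.4

Standard weights: 0.14, 0.10, 0.27, 0.14, 0.04, 0.02, 0.29.
Holloway: 0.1400×5.2 + 0.1000×9.8 + 0.2700×29.7 + 0.1400×53.2 + 0.0400×97.6 + 0.0200×104.9 + 0.2900×125.3 = 59.5140 per 1,000.
Kingsport: 0.1400×9.5 + 0.1000×16.8 + 0.2700×45.8 + 0.1400×72.1 + 0.0400×149.1 + 0.0200×174.4 + 0.2900×210.2 = 95.8800 per 1,000.
Difference = 59.5140 − 95.8800 = -36.3660.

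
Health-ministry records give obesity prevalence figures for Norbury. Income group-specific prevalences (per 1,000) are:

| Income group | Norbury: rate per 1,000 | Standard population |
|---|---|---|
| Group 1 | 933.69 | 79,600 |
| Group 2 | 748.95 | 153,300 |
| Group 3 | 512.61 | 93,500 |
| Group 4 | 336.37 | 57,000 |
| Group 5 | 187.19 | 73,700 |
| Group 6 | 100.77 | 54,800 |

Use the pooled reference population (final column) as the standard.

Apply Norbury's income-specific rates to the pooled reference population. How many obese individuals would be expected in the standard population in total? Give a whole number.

275556

Expected obese individuals = Σ (standard pop × income-specific rate ÷ 1,000)
= 79,600×933.69/1,000 + 153,300×748.95/1,000 + 93,500×512.61/1,000 + 57,000×336.37/1,000 + 73,700×187.19/1,000 + 54,800×100.77/1,000
= 74321.72 + 114814.04 + 47929.04 + 19173.09 + 13795.90 + 5522.20 = 275555.98.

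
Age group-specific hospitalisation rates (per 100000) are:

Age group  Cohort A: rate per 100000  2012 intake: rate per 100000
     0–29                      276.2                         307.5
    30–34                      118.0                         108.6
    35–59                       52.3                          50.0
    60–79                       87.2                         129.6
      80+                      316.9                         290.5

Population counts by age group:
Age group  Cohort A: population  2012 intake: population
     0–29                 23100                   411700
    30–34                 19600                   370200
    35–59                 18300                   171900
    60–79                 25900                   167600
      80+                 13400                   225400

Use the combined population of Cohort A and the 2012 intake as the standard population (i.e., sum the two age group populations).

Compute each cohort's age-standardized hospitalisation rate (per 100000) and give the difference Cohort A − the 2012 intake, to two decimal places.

Combined standard total = 1447100; weights = 0.3005, 0.2694, 0.1314, 0.1337, 0.1650.
Cohort A: 0.3005×276.2 + 0.2694×118.0 + 0.1314×52.3 + 0.1337×87.2 + 0.1650×316.9 = 185.6019 per 100000.
The 2012 intake: 0.3005×307.5 + 0.2694×108.6 + 0.1314×50.0 + 0.1337×129.6 + 0.1650×290.5 = 193.4851 per 100000.
Difference = 185.6019 − 193.4851 = -7.8832.

-7.88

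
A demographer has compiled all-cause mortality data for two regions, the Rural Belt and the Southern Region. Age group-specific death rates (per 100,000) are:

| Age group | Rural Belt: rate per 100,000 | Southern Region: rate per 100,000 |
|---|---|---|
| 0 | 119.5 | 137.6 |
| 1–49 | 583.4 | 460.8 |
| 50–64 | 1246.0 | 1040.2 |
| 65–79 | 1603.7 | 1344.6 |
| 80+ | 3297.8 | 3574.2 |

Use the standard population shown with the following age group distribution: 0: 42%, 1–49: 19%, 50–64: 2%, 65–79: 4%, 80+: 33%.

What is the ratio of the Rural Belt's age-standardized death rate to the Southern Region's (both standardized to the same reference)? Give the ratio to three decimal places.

0.956

Standard weights: 0.42, 0.19, 0.02, 0.04, 0.33.
The Rural Belt: 0.4200×119.5 + 0.1900×583.4 + 0.0200×1246.0 + 0.0400×1603.7 + 0.3300×3297.8 = 1338.3780 per 100,000.
The Southern Region: 0.4200×137.6 + 0.1900×460.8 + 0.0200×1040.2 + 0.0400×1344.6 + 0.3300×3574.2 = 1399.4180 per 100,000.
Ratio = 1338.3780 ÷ 1399.4180 = 0.95638.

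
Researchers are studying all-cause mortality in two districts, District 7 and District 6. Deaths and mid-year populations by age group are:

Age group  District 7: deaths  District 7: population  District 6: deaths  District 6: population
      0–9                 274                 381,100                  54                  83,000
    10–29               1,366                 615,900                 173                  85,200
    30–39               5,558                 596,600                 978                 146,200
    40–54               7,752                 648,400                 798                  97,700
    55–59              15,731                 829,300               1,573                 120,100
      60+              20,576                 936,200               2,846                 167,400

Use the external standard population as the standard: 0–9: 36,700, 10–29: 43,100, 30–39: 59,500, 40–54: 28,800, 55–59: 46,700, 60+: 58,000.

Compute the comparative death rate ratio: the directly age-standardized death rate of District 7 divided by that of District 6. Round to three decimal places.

1.358

Age-specific rates per 100,000 for District 7: 71.90, 221.79, 931.61, 1195.56, 1896.90, 2197.82.
For District 6: 65.06, 203.05, 668.95, 816.79, 1309.74, 1700.12.
Standard total = 272,800; weights = 0.1345, 0.1580, 0.2181, 0.1056, 0.1712, 0.2126.
District 7: 0.1345×71.90 + 0.1580×221.79 + 0.2181×931.61 + 0.1056×1195.56 + 0.1712×1896.90 + 0.2126×2197.82 = 1166.1278 per 100,000.
District 6: 0.1345×65.06 + 0.1580×203.05 + 0.2181×668.95 + 0.1056×816.79 + 0.1712×1309.74 + 0.2126×1700.12 = 858.6396 per 100,000.
Ratio = 1166.1278 ÷ 858.6396 = 1.35811.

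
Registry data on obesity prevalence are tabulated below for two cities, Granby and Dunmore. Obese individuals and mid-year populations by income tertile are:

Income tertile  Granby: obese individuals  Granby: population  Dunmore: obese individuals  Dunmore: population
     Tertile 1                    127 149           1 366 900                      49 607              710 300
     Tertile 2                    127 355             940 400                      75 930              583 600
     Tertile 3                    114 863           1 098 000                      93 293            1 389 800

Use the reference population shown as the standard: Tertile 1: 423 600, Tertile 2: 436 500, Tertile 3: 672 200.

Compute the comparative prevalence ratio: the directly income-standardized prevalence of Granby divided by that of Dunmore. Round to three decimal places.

1.284

Income-specific rates per 1 000 for Granby: 93.020, 135.426, 104.611.
For Dunmore: 69.840, 130.106, 67.127.
Standard total = 1 532 300; weights = 0.2764, 0.2849, 0.4387.
Granby: 0.2764×93.020 + 0.2849×135.426 + 0.4387×104.611 = 110.1850 per 1 000.
Dunmore: 0.2764×69.840 + 0.2849×130.106 + 0.4387×67.127 = 85.8175 per 1 000.
Ratio = 110.1850 ÷ 85.8175 = 1.28395.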